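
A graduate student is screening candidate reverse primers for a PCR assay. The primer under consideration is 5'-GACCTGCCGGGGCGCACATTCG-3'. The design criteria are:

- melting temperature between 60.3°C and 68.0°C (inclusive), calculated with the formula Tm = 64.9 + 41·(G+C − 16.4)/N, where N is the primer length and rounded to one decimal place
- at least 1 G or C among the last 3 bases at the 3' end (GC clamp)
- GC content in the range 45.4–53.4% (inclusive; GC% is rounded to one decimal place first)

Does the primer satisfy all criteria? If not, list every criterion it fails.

Base counts: A=3, T=3, G=8, C=8 (length 22).
Tm: Tm = 64.9 + 41·(16 − 16.4)/22 = 64.2°C ✓
GC clamp: 3' end TCG has 2 G/C ✓
GC content: GC 16/22 = 72.7%, outside 45.4–53.4% ✗

Fails: GC content.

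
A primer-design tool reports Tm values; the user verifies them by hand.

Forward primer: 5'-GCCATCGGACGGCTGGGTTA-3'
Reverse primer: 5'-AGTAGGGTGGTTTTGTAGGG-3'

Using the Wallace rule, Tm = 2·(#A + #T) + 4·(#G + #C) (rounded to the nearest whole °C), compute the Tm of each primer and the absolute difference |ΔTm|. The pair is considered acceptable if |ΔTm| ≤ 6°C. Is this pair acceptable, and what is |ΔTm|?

Forward: A=3 T=4 G=8 C=5 → Tm = 2·7 + 4·13 = 66°C.
Reverse: A=3 T=7 G=10 C=0 → Tm = 2·10 + 4·10 = 60°C.
|ΔTm| = |66 − 60| = 6°C, ≤ 6°C.

|ΔTm| = 6°C; the pair is acceptable.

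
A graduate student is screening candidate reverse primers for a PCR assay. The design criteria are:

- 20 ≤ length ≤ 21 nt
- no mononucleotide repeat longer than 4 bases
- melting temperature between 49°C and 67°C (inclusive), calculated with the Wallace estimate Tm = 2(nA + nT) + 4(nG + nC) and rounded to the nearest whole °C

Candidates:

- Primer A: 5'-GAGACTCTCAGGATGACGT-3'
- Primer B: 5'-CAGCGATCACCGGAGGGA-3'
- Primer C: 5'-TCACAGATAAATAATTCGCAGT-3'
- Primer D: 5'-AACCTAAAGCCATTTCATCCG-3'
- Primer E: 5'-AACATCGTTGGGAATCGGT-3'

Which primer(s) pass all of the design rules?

Primer A (19 nt, A=5 T=4 G=6 C=4): length 19, outside 20–21 ✗; longest run = 2 ✓; Tm = 2·9 + 4·10 = 58°C ✓ — fails.
Primer B (18 nt, A=5 T=1 G=7 C=5): length 18, outside 20–21 ✗; longest run = 3 ✓; Tm = 2·6 + 4·12 = 60°C ✓ — fails.
Primer C (22 nt, A=9 T=6 G=3 C=4): length 22, outside 20–21 ✗; longest run = 3 ✓; Tm = 2·15 + 4·7 = 58°C ✓ — fails.
Primer D (21 nt, A=7 T=5 G=2 C=7): length 21 ✓; longest run = 3 ✓; Tm = 2·12 + 4·9 = 60°C ✓ — passes.
Primer E (19 nt, A=5 T=5 G=6 C=3): length 19, outside 20–21 ✗; longest run = 3 ✓; Tm = 2·10 + 4·9 = 56°C ✓ — fails.

Primer D only.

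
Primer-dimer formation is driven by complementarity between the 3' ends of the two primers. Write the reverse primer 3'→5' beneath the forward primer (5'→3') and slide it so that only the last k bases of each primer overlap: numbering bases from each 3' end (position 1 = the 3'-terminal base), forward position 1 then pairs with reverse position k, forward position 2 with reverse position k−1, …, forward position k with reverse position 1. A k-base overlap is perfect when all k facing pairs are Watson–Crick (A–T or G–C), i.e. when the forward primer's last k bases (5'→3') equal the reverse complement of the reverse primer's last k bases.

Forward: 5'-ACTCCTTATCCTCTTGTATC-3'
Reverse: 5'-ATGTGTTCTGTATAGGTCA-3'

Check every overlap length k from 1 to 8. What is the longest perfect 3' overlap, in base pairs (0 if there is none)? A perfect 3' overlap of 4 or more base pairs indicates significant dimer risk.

Last 8 bases (5'→3') — forward …CTTGTATC, reverse …ATAGGTCA.
Reverse complement of the reverse primer's last 8 bases: TGACCTAT; its first k bases are the reverse complement of the reverse primer's last k bases, so a perfect k-base overlap needs the forward primer's last k bases to equal them.
Comparing (forward last k vs required): k=1: C vs T ✗; k=2: TC vs TG ✗; k=3: ATC vs TGA ✗; k=4: TATC vs TGAC ✗; k=5: GTATC vs TGACC ✗; k=6: TGTATC vs TGACCT ✗; k=7: TTGTATC vs TGACCTA ✗; k=8: CTTGTATC vs TGACCTAT ✗.
No overlap length from 1 to 8 is perfect, so the longest perfect 3' overlap is 0.

Longest perfect overlap: 0 complementary base pairs; below the dimer-risk threshold (threshold 4).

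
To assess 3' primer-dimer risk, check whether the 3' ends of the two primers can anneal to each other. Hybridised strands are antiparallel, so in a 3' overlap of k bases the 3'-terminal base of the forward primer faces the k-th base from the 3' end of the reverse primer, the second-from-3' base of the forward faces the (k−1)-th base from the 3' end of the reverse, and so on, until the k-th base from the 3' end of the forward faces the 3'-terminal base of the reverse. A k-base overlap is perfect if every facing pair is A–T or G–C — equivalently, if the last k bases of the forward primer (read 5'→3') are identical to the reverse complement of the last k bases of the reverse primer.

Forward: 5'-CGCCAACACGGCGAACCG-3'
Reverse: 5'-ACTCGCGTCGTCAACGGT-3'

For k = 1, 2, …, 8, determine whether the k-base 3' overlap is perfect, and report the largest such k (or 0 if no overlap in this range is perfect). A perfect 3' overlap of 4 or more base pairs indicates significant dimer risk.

Last 8 bases (5'→3') — forward …GCGAACCG, reverse …TCAACGGT.
Reverse complement of the reverse primer's last 8 bases: ACCGTTGA; its first k bases are the reverse complement of the reverse primer's last k bases, so a perfect k-base overlap needs the forward primer's last k bases to equal them.
Comparing (forward last k vs required): k=1: G vs A ✗; k=2: CG vs AC ✗; k=3: CCG vs ACC ✗; k=4: ACCG vs ACCG ✓; k=5: AACCG vs ACCGT ✗; k=6: GAACCG vs ACCGTT ✗; k=7: CGAACCG vs ACCGTTG ✗; k=8: GCGAACCG vs ACCGTTGA ✗.
Only k = 4 is perfect, so the longest perfect 3' overlap is 4.

Longest perfect overlap: 4 complementary base pairs; significant dimer risk (threshold 4).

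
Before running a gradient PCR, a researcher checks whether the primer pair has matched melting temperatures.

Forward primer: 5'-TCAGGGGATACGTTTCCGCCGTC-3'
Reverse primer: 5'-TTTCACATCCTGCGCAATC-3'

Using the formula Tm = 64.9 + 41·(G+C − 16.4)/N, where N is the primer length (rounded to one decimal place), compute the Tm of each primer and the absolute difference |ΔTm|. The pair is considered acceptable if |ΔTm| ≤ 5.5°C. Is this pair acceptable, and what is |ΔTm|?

Forward: G+C = 14, N = 23 → Tm = 64.9 + 41·(14 − 16.4)/23 = 60.6°C.
Reverse: G+C = 9, N = 19 → Tm = 64.9 + 41·(9 − 16.4)/19 = 48.9°C.
|ΔTm| = |60.6 − 48.9| = 11.7°C, > 5.5°C.

|ΔTm| = 11.7°C; the pair is not acceptable.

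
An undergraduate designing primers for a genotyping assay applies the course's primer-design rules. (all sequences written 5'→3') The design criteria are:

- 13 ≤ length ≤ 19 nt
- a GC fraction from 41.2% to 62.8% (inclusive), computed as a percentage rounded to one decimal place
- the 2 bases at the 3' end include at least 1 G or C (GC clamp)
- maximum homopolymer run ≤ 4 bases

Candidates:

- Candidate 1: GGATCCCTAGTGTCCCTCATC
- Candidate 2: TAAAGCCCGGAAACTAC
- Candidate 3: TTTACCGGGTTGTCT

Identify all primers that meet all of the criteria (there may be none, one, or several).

Candidate 2 and Candidate 3.

Candidate 1 (21 nt, A=3 T=6 G=4 C=8): length 21, outside 13–19 ✗; GC 12/21 = 57.1% ✓; 3' end TC has 1 G/C ✓; longest run = 3 ✓ — fails.
Candidate 2 (17 nt, A=7 T=2 G=3 C=5): length 17 ✓; GC 8/17 = 47.1% ✓; 3' end AC has 1 G/C ✓; longest run = 3 ✓ — passes.
Candidate 3 (15 nt, A=1 T=7 G=4 C=3): length 15 ✓; GC 7/15 = 46.7% ✓; 3' end CT has 1 G/C ✓; longest run = 3 ✓ — passes.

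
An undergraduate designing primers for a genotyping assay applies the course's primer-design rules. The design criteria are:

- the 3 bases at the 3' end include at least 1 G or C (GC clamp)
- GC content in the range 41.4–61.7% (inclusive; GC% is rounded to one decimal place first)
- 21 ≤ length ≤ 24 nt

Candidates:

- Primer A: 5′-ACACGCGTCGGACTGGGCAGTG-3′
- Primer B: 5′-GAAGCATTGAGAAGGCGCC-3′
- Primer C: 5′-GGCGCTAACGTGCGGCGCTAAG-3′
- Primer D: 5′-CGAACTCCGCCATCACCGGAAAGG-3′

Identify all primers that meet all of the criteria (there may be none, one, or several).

Primer A (22 nt, A=4 T=3 G=9 C=6): 3' end GTG has 2 G/C ✓; GC 15/22 = 68.2%, outside 41.4–61.7% ✗; length 22 ✓ — fails.
Primer B (19 nt, A=6 T=2 G=7 C=4): 3' end GCC has 3 G/C ✓; GC 11/19 = 57.9% ✓; length 19, outside 21–24 ✗ — fails.
Primer C (22 nt, A=4 T=3 G=9 C=6): 3' end AAG has 1 G/C ✓; GC 15/22 = 68.2%, outside 41.4–61.7% ✗; length 22 ✓ — fails.
Primer D (24 nt, A=7 T=2 G=6 C=9): 3' end AGG has 2 G/C ✓; GC 15/24 = 62.5%, outside 41.4–61.7% ✗; length 24 ✓ — fails.

None of the candidates satisfy all criteria.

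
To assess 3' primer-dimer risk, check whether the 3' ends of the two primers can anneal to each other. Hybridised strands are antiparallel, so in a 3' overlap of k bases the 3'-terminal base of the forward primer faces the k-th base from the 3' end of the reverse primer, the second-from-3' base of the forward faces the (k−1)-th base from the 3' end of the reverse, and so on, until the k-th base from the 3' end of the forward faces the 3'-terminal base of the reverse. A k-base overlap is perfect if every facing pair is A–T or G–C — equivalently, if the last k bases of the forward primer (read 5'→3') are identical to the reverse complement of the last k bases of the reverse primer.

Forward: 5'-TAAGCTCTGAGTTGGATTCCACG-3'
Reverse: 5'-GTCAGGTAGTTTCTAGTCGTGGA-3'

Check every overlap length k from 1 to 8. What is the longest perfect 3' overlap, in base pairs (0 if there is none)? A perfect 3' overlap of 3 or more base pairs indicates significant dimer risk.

Last 8 bases (5'→3') — forward …ATTCCACG, reverse …GTCGTGGA.
Reverse complement of the reverse primer's last 8 bases: TCCACGAC; its first k bases are the reverse complement of the reverse primer's last k bases, so a perfect k-base overlap needs the forward primer's last k bases to equal them.
Comparing (forward last k vs required): k=1: G vs T ✗; k=2: CG vs TC ✗; k=3: ACG vs TCC ✗; k=4: CACG vs TCCA ✗; k=5: CCACG vs TCCAC ✗; k=6: TCCACG vs TCCACG ✓; k=7: TTCCACG vs TCCACGA ✗; k=8: ATTCCACG vs TCCACGAC ✗.
Only k = 6 is perfect, so the longest perfect 3' overlap is 6.

Longest perfect overlap: 6 complementary base pairs; significant dimer risk (threshold 3).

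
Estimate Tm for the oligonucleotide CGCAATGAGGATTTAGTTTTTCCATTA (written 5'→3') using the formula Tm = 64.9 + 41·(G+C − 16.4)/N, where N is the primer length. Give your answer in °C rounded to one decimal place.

Base counts: A=7, T=11, G=5, C=4; G+C = 9, N = 27.
Tm = 64.9 + 41·(9 − 16.4)/27 = 64.9 + -303.40/27 = 53.7°C.

53.7°C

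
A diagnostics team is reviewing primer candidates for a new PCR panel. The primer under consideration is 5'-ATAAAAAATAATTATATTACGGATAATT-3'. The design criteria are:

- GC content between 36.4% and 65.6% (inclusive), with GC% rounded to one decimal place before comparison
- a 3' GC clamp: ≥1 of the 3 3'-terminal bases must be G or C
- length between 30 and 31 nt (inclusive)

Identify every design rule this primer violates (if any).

Base counts: A=15, T=10, G=2, C=1 (length 28).
GC content: GC 3/28 = 10.7%, outside 36.4–65.6% ✗
GC clamp: 3' end ATT has 0 G/C, need ≥1 ✗
length: length 28, outside 30–31 ✗

Fails: GC content, GC clamp, length.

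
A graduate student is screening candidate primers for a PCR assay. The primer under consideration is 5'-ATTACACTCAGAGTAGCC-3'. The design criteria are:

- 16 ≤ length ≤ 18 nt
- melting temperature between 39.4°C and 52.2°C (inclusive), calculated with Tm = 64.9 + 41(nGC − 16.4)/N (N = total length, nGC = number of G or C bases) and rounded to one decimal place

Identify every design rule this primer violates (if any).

Meets all criteria.

Base counts: A=6, T=4, G=3, C=5 (length 18).
length: length 18 ✓
Tm: Tm = 64.9 + 41·(8 − 16.4)/18 = 45.8°C ✓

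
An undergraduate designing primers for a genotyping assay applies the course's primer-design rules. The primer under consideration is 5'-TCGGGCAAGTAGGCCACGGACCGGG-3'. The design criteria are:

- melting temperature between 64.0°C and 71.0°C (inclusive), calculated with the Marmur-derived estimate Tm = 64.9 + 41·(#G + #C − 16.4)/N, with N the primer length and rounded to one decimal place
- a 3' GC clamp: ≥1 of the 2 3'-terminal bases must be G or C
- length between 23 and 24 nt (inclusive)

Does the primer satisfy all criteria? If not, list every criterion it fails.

Base counts: A=5, T=2, G=11, C=7 (length 25).
Tm: Tm = 64.9 + 41·(18 − 16.4)/25 = 67.5°C ✓
GC clamp: 3' end GG has 2 G/C ✓
length: length 25, outside 23–24 ✗

Fails: length.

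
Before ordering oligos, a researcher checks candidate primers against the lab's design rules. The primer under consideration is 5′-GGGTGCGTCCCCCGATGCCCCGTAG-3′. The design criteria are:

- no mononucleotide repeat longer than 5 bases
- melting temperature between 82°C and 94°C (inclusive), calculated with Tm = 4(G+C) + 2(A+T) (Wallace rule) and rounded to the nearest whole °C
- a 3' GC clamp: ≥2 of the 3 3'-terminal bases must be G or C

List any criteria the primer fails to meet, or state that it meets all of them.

Base counts: A=2, T=4, G=9, C=10 (length 25).
homopolymer run: longest run = 5 ✓
Tm: Tm = 2·6 + 4·19 = 88°C ✓
GC clamp: 3' end TAG has 1 G/C, need ≥2 ✗

Fails: GC clamp.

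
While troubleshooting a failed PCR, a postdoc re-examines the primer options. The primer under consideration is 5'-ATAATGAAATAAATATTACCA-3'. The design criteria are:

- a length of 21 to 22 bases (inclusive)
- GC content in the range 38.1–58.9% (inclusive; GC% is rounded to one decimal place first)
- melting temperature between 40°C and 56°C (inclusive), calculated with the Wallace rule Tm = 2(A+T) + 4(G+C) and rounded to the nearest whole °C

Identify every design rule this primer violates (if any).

Fails: GC content.

Base counts: A=12, T=6, G=1, C=2 (length 21).
length: length 21 ✓
GC content: GC 3/21 = 14.3%, outside 38.1–58.9% ✗
Tm: Tm = 2·18 + 4·3 = 48°C ✓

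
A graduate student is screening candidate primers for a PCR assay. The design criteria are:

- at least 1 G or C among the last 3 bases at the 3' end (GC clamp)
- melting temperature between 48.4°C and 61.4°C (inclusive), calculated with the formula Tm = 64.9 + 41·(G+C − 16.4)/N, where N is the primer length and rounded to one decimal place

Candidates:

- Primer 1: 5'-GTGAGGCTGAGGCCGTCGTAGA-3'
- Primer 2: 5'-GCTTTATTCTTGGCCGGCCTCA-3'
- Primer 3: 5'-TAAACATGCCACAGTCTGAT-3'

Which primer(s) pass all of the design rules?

Primer 1 (22 nt, A=4 T=4 G=10 C=4): 3' end AGA has 1 G/C ✓; Tm = 64.9 + 41·(14 − 16.4)/22 = 60.4°C ✓ — passes.
Primer 2 (22 nt, A=2 T=8 G=5 C=7): 3' end TCA has 1 G/C ✓; Tm = 64.9 + 41·(12 − 16.4)/22 = 56.7°C ✓ — passes.
Primer 3 (20 nt, A=7 T=5 G=3 C=5): 3' end GAT has 1 G/C ✓; Tm = 64.9 + 41·(8 − 16.4)/20 = 47.7°C, outside 48.4–61.4°C ✗ — fails.

Primer 1 and Primer 2.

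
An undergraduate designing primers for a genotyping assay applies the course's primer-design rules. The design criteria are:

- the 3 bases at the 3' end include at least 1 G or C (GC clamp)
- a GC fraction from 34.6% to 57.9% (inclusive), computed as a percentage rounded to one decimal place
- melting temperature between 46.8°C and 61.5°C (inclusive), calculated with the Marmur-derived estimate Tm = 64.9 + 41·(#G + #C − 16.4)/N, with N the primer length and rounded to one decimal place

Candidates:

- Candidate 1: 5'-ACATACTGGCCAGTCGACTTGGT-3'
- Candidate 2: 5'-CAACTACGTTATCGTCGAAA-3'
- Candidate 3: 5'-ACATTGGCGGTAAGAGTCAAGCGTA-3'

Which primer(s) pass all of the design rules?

Candidate 1 (23 nt, A=5 T=6 G=6 C=6): 3' end GGT has 2 G/C ✓; GC 12/23 = 52.2% ✓; Tm = 64.9 + 41·(12 − 16.4)/23 = 57.1°C ✓ — passes.
Candidate 2 (20 nt, A=7 T=5 G=3 C=5): 3' end AAA has 0 G/C, need ≥1 ✗; GC 8/20 = 40.0% ✓; Tm = 64.9 + 41·(8 − 16.4)/20 = 47.7°C ✓ — fails.
Candidate 3 (25 nt, A=8 T=5 G=8 C=4): 3' end GTA has 1 G/C ✓; GC 12/25 = 48.0% ✓; Tm = 64.9 + 41·(12 − 16.4)/25 = 57.7°C ✓ — passes.

Candidate 1 and Candidate 3.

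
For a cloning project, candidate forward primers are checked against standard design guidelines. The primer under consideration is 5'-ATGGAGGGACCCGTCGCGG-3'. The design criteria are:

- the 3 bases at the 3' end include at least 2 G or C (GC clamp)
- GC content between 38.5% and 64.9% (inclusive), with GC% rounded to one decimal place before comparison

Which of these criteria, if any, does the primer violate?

Base counts: A=3, T=2, G=9, C=5 (length 19).
GC clamp: 3' end CGG has 3 G/C ✓
GC content: GC 14/19 = 73.7%, outside 38.5–64.9% ✗

Fails: GC content.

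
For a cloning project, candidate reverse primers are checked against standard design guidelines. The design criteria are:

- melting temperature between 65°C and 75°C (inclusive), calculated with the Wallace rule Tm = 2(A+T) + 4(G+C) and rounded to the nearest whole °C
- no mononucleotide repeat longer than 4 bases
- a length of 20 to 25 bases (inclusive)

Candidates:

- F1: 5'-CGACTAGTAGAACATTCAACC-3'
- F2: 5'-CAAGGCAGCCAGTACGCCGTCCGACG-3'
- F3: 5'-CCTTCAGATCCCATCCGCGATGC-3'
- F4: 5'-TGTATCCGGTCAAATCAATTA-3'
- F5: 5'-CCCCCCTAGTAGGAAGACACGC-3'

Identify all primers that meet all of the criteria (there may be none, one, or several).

F1 (21 nt, A=8 T=4 G=3 C=6): Tm = 2·12 + 4·9 = 60°C, outside 65–75°C ✗; longest run = 2 ✓; length 21 ✓ — fails.
F2 (26 nt, A=6 T=2 G=8 C=10): Tm = 2·8 + 4·18 = 88°C, outside 65–75°C ✗; longest run = 2 ✓; length 26, outside 20–25 ✗ — fails.
F3 (23 nt, A=4 T=5 G=4 C=10): Tm = 2·9 + 4·14 = 74°C ✓; longest run = 3 ✓; length 23 ✓ — passes.
F4 (21 nt, A=7 T=7 G=3 C=4): Tm = 2·14 + 4·7 = 56°C, outside 65–75°C ✗; longest run = 3 ✓; length 21 ✓ — fails.
F5 (22 nt, A=6 T=2 G=5 C=9): Tm = 2·8 + 4·14 = 72°C ✓; longest run = 6, exceeds 4 ✗; length 22 ✓ — fails.

F3 only.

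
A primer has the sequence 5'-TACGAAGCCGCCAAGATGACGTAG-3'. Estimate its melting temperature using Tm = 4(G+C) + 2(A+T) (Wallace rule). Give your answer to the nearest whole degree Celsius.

74°C

Base counts: A=8, T=3, G=7, C=6 (length 24).
Tm = 2·(8+3) + 4·(7+6) = 2·11 + 4·13 = 22 + 52 = 74°C.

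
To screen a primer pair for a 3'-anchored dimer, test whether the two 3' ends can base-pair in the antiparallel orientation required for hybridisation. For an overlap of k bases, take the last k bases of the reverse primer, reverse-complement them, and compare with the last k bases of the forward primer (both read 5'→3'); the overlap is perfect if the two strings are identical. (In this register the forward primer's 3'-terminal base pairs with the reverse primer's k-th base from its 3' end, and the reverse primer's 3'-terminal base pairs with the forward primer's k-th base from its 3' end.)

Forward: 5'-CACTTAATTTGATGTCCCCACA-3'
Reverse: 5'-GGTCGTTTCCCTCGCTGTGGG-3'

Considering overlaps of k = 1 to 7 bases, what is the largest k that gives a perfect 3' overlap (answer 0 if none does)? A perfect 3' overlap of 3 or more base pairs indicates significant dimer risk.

Longest perfect overlap: 6 complementary base pairs; significant dimer risk (threshold 3).

Last 7 bases (5'→3') — forward …CCCCACA, reverse …CTGTGGG.
Reverse complement of the reverse primer's last 7 bases: CCCACAG; its first k bases are the reverse complement of the reverse primer's last k bases, so a perfect k-base overlap needs the forward primer's last k bases to equal them.
Comparing (forward last k vs required): k=1: A vs C ✗; k=2: CA vs CC ✗; k=3: ACA vs CCC ✗; k=4: CACA vs CCCA ✗; k=5: CCACA vs CCCAC ✗; k=6: CCCACA vs CCCACA ✓; k=7: CCCCACA vs CCCACAG ✗.
Only k = 6 is perfect, so the longest perfect 3' overlap is 6.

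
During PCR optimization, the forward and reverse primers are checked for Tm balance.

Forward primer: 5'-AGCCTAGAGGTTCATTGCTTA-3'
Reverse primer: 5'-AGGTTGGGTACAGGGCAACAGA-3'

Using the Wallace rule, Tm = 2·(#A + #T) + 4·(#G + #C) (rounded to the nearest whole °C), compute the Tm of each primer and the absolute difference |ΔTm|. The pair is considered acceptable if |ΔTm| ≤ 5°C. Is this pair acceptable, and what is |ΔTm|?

|ΔTm| = 8°C; the pair is not acceptable.

Forward: A=5 T=7 G=5 C=4 → Tm = 2·12 + 4·9 = 60°C.
Reverse: A=7 T=3 G=9 C=3 → Tm = 2·10 + 4·12 = 68°C.
|ΔTm| = |60 − 68| = 8°C, > 5°C.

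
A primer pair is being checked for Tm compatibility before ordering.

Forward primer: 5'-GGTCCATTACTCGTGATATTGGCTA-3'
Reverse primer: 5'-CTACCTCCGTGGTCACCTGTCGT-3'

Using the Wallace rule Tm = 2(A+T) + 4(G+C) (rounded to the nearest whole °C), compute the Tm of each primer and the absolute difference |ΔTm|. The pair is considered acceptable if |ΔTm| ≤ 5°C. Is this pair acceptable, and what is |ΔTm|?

|ΔTm| = 2°C; the pair is acceptable.

Forward: A=5 T=9 G=6 C=5 → Tm = 2·14 + 4·11 = 72°C.
Reverse: A=2 T=7 G=5 C=9 → Tm = 2·9 + 4·14 = 74°C.
|ΔTm| = |72 − 74| = 2°C, ≤ 5°C.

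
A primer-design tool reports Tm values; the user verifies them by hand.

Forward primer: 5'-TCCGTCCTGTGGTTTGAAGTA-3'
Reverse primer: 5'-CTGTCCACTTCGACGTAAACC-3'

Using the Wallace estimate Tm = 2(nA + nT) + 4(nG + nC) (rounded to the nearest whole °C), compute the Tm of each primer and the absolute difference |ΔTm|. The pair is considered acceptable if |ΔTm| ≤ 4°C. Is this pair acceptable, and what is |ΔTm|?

|ΔTm| = 2°C; the pair is acceptable.

Forward: A=3 T=8 G=6 C=4 → Tm = 2·11 + 4·10 = 62°C.
Reverse: A=5 T=5 G=3 C=8 → Tm = 2·10 + 4·11 = 64°C.
|ΔTm| = |62 − 64| = 2°C, ≤ 4°C.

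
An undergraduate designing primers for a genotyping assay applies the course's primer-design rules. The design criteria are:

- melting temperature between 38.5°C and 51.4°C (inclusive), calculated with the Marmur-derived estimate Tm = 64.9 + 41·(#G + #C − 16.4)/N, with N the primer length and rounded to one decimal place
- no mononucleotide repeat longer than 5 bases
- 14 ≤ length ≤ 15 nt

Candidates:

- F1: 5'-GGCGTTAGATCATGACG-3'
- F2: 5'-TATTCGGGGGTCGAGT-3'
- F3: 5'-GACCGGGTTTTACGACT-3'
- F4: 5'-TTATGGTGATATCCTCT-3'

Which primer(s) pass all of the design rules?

F1 (17 nt, A=4 T=4 G=6 C=3): Tm = 64.9 + 41·(9 − 16.4)/17 = 47.1°C ✓; longest run = 2 ✓; length 17, outside 14–15 ✗ — fails.
F2 (16 nt, A=2 T=5 G=7 C=2): Tm = 64.9 + 41·(9 − 16.4)/16 = 45.9°C ✓; longest run = 5 ✓; length 16, outside 14–15 ✗ — fails.
F3 (17 nt, A=3 T=5 G=5 C=4): Tm = 64.9 + 41·(9 − 16.4)/17 = 47.1°C ✓; longest run = 4 ✓; length 17, outside 14–15 ✗ — fails.
F4 (17 nt, A=3 T=8 G=3 C=3): Tm = 64.9 + 41·(6 − 16.4)/17 = 39.8°C ✓; longest run = 2 ✓; length 17, outside 14–15 ✗ — fails.

None of the candidates satisfy all criteria.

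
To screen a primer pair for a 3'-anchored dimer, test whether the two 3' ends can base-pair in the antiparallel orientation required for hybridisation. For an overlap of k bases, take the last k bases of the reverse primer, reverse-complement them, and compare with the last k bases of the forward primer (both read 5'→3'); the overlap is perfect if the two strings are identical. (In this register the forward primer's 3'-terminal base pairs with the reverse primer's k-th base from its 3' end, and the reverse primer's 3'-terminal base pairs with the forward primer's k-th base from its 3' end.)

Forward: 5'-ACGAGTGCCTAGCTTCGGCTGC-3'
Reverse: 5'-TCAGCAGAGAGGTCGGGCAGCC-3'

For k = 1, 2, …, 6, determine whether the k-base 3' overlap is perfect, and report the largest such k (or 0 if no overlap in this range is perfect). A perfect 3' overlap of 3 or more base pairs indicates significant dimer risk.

Longest perfect overlap: 6 complementary base pairs; significant dimer risk (threshold 3).

Last 6 bases (5'→3') — forward …GGCTGC, reverse …GCAGCC.
Reverse complement of the reverse primer's last 6 bases: GGCTGC; its first k bases are the reverse complement of the reverse primer's last k bases, so a perfect k-base overlap needs the forward primer's last k bases to equal them.
Comparing (forward last k vs required): k=1: C vs G ✗; k=2: GC vs GG ✗; k=3: TGC vs GGC ✗; k=4: CTGC vs GGCT ✗; k=5: GCTGC vs GGCTG ✗; k=6: GGCTGC vs GGCTGC ✓.
Only k = 6 is perfect, so the longest perfect 3' overlap is 6.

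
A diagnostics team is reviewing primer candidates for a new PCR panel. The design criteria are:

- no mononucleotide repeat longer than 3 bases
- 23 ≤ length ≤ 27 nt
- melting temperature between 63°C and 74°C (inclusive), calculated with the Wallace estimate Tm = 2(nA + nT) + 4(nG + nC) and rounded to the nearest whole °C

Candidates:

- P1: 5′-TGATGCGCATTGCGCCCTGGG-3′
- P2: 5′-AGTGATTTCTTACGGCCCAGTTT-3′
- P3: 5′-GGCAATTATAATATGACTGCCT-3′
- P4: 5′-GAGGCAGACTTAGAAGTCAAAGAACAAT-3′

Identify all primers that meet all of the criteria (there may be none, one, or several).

P2 only.

P1 (21 nt, A=2 T=5 G=8 C=6): longest run = 3 ✓; length 21, outside 23–27 ✗; Tm = 2·7 + 4·14 = 70°C ✓ — fails.
P2 (23 nt, A=4 T=9 G=5 C=5): longest run = 3 ✓; length 23 ✓; Tm = 2·13 + 4·10 = 66°C ✓ — passes.
P3 (22 nt, A=7 T=7 G=4 C=4): longest run = 2 ✓; length 22, outside 23–27 ✗; Tm = 2·14 + 4·8 = 60°C, outside 63–74°C ✗ — fails.
P4 (28 nt, A=13 T=4 G=7 C=4): longest run = 3 ✓; length 28, outside 23–27 ✗; Tm = 2·17 + 4·11 = 78°C, outside 63–74°C ✗ — fails.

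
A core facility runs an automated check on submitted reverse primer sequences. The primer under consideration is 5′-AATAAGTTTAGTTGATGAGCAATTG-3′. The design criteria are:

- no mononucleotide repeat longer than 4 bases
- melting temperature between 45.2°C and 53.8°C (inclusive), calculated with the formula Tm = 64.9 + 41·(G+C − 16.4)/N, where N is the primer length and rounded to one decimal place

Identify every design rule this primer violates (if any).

Base counts: A=9, T=9, G=6, C=1 (length 25).
homopolymer run: longest run = 3 ✓
Tm: Tm = 64.9 + 41·(7 − 16.4)/25 = 49.5°C ✓

Meets all criteria.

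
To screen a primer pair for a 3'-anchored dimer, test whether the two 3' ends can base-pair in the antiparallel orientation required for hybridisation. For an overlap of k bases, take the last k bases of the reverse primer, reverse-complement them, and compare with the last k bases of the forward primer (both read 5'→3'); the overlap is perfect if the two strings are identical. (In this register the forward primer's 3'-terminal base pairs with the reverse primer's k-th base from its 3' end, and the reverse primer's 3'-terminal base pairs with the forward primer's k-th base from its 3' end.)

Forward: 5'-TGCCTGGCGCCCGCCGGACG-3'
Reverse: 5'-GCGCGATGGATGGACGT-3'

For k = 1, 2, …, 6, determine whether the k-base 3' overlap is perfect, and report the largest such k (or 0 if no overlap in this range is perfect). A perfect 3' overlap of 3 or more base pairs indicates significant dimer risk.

Longest perfect overlap: 3 complementary base pairs; significant dimer risk (threshold 3).

Last 6 bases (5'→3') — forward …CGGACG, reverse …GGACGT.
Reverse complement of the reverse primer's last 6 bases: ACGTCC; its first k bases are the reverse complement of the reverse primer's last k bases, so a perfect k-base overlap needs the forward primer's last k bases to equal them.
Comparing (forward last k vs required): k=1: G vs A ✗; k=2: CG vs AC ✗; k=3: ACG vs ACG ✓; k=4: GACG vs ACGT ✗; k=5: GGACG vs ACGTC ✗; k=6: CGGACG vs ACGTCC ✗.
Only k = 3 is perfect, so the longest perfect 3' overlap is 3.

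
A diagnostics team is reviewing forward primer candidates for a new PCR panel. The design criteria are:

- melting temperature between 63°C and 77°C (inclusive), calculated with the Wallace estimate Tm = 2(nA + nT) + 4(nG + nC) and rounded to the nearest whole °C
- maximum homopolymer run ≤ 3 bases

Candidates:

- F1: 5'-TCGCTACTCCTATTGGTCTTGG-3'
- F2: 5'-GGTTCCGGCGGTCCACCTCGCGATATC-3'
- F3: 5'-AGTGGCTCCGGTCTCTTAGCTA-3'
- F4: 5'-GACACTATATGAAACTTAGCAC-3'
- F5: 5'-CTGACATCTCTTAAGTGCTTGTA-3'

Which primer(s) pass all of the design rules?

F1 (22 nt, A=2 T=9 G=5 C=6): Tm = 2·11 + 4·11 = 66°C ✓; longest run = 2 ✓ — passes.
F2 (27 nt, A=3 T=6 G=8 C=10): Tm = 2·9 + 4·18 = 90°C, outside 63–77°C ✗; longest run = 2 ✓ — fails.
F3 (22 nt, A=3 T=7 G=6 C=6): Tm = 2·10 + 4·12 = 68°C ✓; longest run = 2 ✓ — passes.
F4 (22 nt, A=9 T=5 G=3 C=5): Tm = 2·14 + 4·8 = 60°C, outside 63–77°C ✗; longest run = 3 ✓ — fails.
F5 (23 nt, A=5 T=9 G=4 C=5): Tm = 2·14 + 4·9 = 64°C ✓; longest run = 2 ✓ — passes.

F1, F3 and F5.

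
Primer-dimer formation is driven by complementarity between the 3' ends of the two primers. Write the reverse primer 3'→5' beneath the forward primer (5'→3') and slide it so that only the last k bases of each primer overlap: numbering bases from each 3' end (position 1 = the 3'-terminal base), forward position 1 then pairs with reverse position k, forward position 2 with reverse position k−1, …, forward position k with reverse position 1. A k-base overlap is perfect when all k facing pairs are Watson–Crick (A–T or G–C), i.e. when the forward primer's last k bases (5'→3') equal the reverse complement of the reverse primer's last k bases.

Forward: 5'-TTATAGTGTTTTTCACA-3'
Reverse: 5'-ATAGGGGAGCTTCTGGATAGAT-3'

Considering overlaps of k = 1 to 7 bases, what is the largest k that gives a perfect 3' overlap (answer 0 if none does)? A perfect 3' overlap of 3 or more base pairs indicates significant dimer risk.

Last 7 bases (5'→3') — forward …TTTCACA, reverse …GATAGAT.
Reverse complement of the reverse primer's last 7 bases: ATCTATC; its first k bases are the reverse complement of the reverse primer's last k bases, so a perfect k-base overlap needs the forward primer's last k bases to equal them.
Comparing (forward last k vs required): k=1: A vs A ✓; k=2: CA vs AT ✗; k=3: ACA vs ATC ✗; k=4: CACA vs ATCT ✗; k=5: TCACA vs ATCTA ✗; k=6: TTCACA vs ATCTAT ✗; k=7: TTTCACA vs ATCTATC ✗.
Only k = 1 is perfect, so the longest perfect 3' overlap is 1.

Longest perfect overlap: 1 complementary base pair; below the dimer-risk threshold (threshold 3).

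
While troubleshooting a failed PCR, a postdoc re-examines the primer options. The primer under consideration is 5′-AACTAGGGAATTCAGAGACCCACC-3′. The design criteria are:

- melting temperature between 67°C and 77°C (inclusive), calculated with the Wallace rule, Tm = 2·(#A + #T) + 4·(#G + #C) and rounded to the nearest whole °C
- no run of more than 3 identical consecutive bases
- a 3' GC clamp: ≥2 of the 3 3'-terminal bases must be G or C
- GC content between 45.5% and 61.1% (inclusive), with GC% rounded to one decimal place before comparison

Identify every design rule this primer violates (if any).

Base counts: A=9, T=3, G=5, C=7 (length 24).
Tm: Tm = 2·12 + 4·12 = 72°C ✓
homopolymer run: longest run = 3 ✓
GC clamp: 3' end ACC has 2 G/C ✓
GC content: GC 12/24 = 50.0% ✓

Meets all criteria.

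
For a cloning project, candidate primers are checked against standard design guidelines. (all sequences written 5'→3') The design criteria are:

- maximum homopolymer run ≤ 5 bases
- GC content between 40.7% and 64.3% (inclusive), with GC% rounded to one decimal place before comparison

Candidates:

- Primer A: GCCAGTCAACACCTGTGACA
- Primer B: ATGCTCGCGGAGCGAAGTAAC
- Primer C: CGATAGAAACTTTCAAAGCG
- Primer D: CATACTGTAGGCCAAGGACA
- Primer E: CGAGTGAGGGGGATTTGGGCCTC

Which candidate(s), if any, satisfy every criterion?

Primer A, Primer B and Primer D.

Primer A (20 nt, A=6 T=3 G=4 C=7): longest run = 2 ✓; GC 11/20 = 55.0% ✓ — passes.
Primer B (21 nt, A=6 T=3 G=7 C=5): longest run = 2 ✓; GC 12/21 = 57.1% ✓ — passes.
Primer C (20 nt, A=8 T=4 G=4 C=4): longest run = 3 ✓; GC 8/20 = 40.0%, outside 40.7–64.3% ✗ — fails.
Primer D (20 nt, A=7 T=3 G=5 C=5): longest run = 2 ✓; GC 10/20 = 50.0% ✓ — passes.
Primer E (23 nt, A=3 T=5 G=11 C=4): longest run = 5 ✓; GC 15/23 = 65.2%, outside 40.7–64.3% ✗ — fails.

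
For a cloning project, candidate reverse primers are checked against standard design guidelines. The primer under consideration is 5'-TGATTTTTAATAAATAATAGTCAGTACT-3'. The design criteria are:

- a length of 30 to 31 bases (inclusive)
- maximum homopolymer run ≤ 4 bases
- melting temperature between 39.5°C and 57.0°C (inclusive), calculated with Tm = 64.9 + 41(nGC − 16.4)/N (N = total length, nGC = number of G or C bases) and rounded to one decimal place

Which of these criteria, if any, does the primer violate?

Fails: length, homopolymer run.

Base counts: A=11, T=12, G=3, C=2 (length 28).
length: length 28, outside 30–31 ✗
homopolymer run: longest run = 5, exceeds 4 ✗
Tm: Tm = 64.9 + 41·(5 − 16.4)/28 = 48.2°C ✓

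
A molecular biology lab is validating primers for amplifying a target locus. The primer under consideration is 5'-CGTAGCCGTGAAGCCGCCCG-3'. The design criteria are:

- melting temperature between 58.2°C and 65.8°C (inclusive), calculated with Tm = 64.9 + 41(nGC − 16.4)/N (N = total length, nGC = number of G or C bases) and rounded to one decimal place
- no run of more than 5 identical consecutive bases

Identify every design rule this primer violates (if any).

Meets all criteria.

Base counts: A=3, T=2, G=7, C=8 (length 20).
Tm: Tm = 64.9 + 41·(15 − 16.4)/20 = 62.0°C ✓
homopolymer run: longest run = 3 ✓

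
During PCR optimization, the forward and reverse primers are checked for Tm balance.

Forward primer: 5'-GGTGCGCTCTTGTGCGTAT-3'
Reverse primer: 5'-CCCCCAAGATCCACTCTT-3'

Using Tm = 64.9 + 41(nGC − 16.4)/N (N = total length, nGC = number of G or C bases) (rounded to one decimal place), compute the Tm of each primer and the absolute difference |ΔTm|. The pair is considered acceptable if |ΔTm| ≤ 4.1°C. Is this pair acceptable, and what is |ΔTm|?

|ΔTm| = 2.9°C; the pair is acceptable.

Forward: G+C = 11, N = 19 → Tm = 64.9 + 41·(11 − 16.4)/19 = 53.2°C.
Reverse: G+C = 10, N = 18 → Tm = 64.9 + 41·(10 − 16.4)/18 = 50.3°C.
|ΔTm| = |53.2 − 50.3| = 2.9°C, ≤ 4.1°C.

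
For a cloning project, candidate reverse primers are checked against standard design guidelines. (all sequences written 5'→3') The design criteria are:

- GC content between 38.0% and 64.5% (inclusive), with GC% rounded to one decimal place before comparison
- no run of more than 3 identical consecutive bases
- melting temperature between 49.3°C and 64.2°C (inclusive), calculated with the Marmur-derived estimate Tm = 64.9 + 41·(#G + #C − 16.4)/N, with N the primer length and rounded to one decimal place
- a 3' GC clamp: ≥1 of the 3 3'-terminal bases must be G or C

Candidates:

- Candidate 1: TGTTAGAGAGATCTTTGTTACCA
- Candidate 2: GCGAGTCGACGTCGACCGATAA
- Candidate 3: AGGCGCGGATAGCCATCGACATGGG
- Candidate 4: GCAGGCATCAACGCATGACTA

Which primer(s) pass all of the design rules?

Candidate 1 (23 nt, A=6 T=9 G=5 C=3): GC 8/23 = 34.8%, outside 38.0–64.5% ✗; longest run = 3 ✓; Tm = 64.9 + 41·(8 − 16.4)/23 = 49.9°C ✓; 3' end CCA has 2 G/C ✓ — fails.
Candidate 2 (22 nt, A=6 T=3 G=7 C=6): GC 13/22 = 59.1% ✓; longest run = 2 ✓; Tm = 64.9 + 41·(13 − 16.4)/22 = 58.6°C ✓; 3' end TAA has 0 G/C, need ≥1 ✗ — fails.
Candidate 3 (25 nt, A=6 T=3 G=10 C=6): GC 16/25 = 64.0% ✓; longest run = 3 ✓; Tm = 64.9 + 41·(16 − 16.4)/25 = 64.2°C ✓; 3' end GGG has 3 G/C ✓ — passes.
Candidate 4 (21 nt, A=7 T=3 G=5 C=6): GC 11/21 = 52.4% ✓; longest run = 2 ✓; Tm = 64.9 + 41·(11 − 16.4)/21 = 54.4°C ✓; 3' end CTA has 1 G/C ✓ — passes.

Candidate 3 and Candidate 4.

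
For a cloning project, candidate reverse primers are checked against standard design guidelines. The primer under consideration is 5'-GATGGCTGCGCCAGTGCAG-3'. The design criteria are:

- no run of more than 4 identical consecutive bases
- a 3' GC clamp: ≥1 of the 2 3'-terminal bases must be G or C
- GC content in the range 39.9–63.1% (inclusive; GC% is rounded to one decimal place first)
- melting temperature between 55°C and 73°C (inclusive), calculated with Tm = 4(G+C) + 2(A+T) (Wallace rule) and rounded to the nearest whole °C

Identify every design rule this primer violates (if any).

Base counts: A=3, T=3, G=8, C=5 (length 19).
homopolymer run: longest run = 2 ✓
GC clamp: 3' end AG has 1 G/C ✓
GC content: GC 13/19 = 68.4%, outside 39.9–63.1% ✗
Tm: Tm = 2·6 + 4·13 = 64°C ✓

Fails: GC content.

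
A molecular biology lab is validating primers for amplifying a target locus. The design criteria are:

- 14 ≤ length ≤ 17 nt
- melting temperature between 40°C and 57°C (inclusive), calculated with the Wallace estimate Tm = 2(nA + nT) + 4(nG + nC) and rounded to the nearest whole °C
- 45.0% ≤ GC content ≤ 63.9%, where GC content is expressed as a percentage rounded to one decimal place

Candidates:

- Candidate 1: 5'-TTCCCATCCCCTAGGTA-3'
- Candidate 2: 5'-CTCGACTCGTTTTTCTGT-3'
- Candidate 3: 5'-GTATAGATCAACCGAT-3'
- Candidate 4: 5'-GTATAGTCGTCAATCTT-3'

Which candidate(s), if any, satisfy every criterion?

Candidate 1 only.

Candidate 1 (17 nt, A=3 T=5 G=2 C=7): length 17 ✓; Tm = 2·8 + 4·9 = 52°C ✓; GC 9/17 = 52.9% ✓ — passes.
Candidate 2 (18 nt, A=1 T=9 G=3 C=5): length 18, outside 14–17 ✗; Tm = 2·10 + 4·8 = 52°C ✓; GC 8/18 = 44.4%, outside 45.0–63.9% ✗ — fails.
Candidate 3 (16 nt, A=6 T=4 G=3 C=3): length 16 ✓; Tm = 2·10 + 4·6 = 44°C ✓; GC 6/16 = 37.5%, outside 45.0–63.9% ✗ — fails.
Candidate 4 (17 nt, A=4 T=7 G=3 C=3): length 17 ✓; Tm = 2·11 + 4·6 = 46°C ✓; GC 6/17 = 35.3%, outside 45.0–63.9% ✗ — fails.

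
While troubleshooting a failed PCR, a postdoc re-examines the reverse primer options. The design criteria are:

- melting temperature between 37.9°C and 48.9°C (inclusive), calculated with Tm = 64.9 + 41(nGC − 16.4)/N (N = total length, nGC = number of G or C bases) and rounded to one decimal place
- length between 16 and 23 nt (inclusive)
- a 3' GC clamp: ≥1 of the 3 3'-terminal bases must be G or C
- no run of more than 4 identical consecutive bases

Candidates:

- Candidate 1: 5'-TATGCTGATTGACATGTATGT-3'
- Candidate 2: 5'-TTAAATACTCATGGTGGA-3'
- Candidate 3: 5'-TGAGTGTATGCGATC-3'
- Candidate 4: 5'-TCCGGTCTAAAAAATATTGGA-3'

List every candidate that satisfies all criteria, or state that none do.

Candidate 1 (21 nt, A=5 T=9 G=5 C=2): Tm = 64.9 + 41·(7 − 16.4)/21 = 46.5°C ✓; length 21 ✓; 3' end TGT has 1 G/C ✓; longest run = 2 ✓ — passes.
Candidate 2 (18 nt, A=6 T=6 G=4 C=2): Tm = 64.9 + 41·(6 − 16.4)/18 = 41.2°C ✓; length 18 ✓; 3' end GGA has 2 G/C ✓; longest run = 3 ✓ — passes.
Candidate 3 (15 nt, A=3 T=5 G=5 C=2): Tm = 64.9 + 41·(7 − 16.4)/15 = 39.2°C ✓; length 15, outside 16–23 ✗; 3' end ATC has 1 G/C ✓; longest run = 1 ✓ — fails.
Candidate 4 (21 nt, A=8 T=6 G=4 C=3): Tm = 64.9 + 41·(7 − 16.4)/21 = 46.5°C ✓; length 21 ✓; 3' end GGA has 2 G/C ✓; longest run = 6, exceeds 4 ✗ — fails.

Candidate 1 and Candidate 2.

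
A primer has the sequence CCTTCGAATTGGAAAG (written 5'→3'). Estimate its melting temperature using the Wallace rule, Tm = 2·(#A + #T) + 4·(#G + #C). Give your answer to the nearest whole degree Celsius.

Base counts: A=5, T=4, G=4, C=3 (length 16).
Tm = 2·(5+4) + 4·(4+3) = 2·9 + 4·7 = 18 + 28 = 46°C.

46°C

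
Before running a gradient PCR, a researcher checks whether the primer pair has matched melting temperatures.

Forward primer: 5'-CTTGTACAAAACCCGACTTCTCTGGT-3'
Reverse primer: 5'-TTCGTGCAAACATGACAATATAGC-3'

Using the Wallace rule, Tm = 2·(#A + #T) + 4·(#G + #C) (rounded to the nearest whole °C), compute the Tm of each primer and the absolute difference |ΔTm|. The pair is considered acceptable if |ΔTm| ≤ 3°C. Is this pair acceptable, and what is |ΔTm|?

Forward: A=6 T=8 G=4 C=8 → Tm = 2·14 + 4·12 = 76°C.
Reverse: A=9 T=6 G=4 C=5 → Tm = 2·15 + 4·9 = 66°C.
|ΔTm| = |76 − 66| = 10°C, > 3°C.

|ΔTm| = 10°C; the pair is not acceptable.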